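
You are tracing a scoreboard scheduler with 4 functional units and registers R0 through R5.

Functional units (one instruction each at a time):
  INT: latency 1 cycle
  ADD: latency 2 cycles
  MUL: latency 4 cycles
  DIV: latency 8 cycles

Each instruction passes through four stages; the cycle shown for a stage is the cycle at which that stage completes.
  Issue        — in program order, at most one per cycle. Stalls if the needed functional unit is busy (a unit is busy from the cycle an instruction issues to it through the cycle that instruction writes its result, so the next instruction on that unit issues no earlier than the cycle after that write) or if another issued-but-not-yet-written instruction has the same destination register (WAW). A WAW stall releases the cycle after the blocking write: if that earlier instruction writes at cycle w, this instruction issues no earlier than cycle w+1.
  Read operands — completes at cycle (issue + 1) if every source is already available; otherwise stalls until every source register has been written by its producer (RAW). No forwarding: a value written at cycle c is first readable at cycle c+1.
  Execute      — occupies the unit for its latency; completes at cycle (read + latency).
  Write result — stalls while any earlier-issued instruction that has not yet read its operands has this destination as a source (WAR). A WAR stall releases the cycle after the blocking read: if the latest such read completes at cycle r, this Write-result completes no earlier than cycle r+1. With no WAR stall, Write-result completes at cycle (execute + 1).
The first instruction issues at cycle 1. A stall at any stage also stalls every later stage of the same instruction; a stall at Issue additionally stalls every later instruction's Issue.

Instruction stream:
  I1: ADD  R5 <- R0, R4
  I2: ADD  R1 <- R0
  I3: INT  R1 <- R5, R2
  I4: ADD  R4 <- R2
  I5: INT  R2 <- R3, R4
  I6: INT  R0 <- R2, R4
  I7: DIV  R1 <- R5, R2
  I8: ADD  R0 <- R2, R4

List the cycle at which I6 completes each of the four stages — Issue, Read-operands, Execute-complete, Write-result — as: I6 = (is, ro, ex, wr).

I6 = (20, 21, 22, 23)

I1  is:1  ro:2  ex:4  wr:5
I2  is:6  ro:7  ex:9  wr:10  — struct: ADD busy until I1 writes@5
I3  is:11  ro:12  ex:13  wr:14  — WAW R1: wait I2 write@10
I4  is:12  ro:13  ex:15  wr:16
I5  is:15  ro:17  ex:18  wr:19  — struct: INT busy until I3 writes@14, RAW R4: wait I4 write@16
I6  is:20  ro:21  ex:22  wr:23  — struct: INT busy until I5 writes@19
I7  is:21  ro:22  ex:30  wr:31
I8  is:24  ro:25  ex:27  wr:28  — WAW R0: wait I6 write@23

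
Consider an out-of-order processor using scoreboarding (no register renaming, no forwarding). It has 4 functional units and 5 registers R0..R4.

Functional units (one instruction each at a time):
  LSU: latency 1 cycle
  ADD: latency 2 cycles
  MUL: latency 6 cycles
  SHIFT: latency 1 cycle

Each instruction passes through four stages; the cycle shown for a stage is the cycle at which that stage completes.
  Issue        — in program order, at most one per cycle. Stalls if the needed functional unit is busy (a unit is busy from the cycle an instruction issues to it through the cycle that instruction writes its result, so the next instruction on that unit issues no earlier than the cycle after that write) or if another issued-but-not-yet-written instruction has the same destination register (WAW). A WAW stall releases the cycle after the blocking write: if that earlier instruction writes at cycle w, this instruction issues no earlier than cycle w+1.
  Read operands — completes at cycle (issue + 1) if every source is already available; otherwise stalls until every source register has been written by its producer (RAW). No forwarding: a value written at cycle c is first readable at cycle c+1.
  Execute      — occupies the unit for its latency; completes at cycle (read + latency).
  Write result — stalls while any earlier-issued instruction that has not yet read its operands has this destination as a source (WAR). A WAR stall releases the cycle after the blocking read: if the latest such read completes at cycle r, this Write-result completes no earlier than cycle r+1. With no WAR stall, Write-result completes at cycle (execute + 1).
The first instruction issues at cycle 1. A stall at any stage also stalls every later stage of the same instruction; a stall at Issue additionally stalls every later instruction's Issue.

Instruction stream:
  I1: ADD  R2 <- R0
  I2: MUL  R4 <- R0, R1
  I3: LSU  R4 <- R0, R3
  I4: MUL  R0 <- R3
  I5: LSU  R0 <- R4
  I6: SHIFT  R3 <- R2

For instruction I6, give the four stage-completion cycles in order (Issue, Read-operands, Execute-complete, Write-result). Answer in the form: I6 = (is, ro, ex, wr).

I6 = (22, 23, 24, 25)

  I1 | 1 | 2 | 4 | 5
  I2 | 2 | 3 | 9 | 10
  I3 | 11 | 12 | 13 | 14   WAW R4: wait I2 write@10
  I4 | 12 | 13 | 19 | 20
  I5 | 21 | 22 | 23 | 24   WAW R0: wait I4 write@20
  I6 | 22 | 23 | 24 | 25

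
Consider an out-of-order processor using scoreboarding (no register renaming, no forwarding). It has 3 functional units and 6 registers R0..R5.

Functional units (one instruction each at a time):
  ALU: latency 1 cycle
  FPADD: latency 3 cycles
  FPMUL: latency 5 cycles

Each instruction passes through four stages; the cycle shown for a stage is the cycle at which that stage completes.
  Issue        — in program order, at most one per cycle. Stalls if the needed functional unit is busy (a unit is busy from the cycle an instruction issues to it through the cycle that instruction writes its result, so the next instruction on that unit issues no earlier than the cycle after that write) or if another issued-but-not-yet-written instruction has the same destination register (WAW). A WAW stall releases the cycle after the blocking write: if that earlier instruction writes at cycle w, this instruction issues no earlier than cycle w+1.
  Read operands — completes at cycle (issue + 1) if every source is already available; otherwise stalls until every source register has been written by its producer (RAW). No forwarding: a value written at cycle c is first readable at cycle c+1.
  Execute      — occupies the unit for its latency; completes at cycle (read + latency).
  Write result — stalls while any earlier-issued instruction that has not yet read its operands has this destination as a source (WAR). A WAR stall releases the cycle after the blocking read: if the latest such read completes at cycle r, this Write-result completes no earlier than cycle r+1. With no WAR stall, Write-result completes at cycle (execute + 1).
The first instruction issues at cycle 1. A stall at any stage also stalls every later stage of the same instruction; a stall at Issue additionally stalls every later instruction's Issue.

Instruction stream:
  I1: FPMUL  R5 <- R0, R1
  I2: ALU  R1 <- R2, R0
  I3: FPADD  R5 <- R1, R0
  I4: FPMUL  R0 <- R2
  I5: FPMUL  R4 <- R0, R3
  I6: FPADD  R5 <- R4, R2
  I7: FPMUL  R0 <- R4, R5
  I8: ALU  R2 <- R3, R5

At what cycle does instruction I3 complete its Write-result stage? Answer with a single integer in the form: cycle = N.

1) issue 1, read 2, done 7, write 8
2) issue 2, read 3, done 4, write 5
3) issue 9, read 10, done 13, write 14  <WAW R5: wait I1 write@8>
4) issue 10, read 11, done 16, write 17
5) issue 18, read 19, done 24, write 25  <struct: FPMUL busy until I4 writes@17>
6) issue 19, read 26, done 29, write 30  <RAW R4: wait I5 write@25>
7) issue 26, read 31, done 36, write 37  <struct: FPMUL busy until I5 writes@25 / RAW R5: wait I6 write@30>
8) issue 27, read 31, done 32, write 33  <RAW R5: wait I6 write@30>

cycle = 14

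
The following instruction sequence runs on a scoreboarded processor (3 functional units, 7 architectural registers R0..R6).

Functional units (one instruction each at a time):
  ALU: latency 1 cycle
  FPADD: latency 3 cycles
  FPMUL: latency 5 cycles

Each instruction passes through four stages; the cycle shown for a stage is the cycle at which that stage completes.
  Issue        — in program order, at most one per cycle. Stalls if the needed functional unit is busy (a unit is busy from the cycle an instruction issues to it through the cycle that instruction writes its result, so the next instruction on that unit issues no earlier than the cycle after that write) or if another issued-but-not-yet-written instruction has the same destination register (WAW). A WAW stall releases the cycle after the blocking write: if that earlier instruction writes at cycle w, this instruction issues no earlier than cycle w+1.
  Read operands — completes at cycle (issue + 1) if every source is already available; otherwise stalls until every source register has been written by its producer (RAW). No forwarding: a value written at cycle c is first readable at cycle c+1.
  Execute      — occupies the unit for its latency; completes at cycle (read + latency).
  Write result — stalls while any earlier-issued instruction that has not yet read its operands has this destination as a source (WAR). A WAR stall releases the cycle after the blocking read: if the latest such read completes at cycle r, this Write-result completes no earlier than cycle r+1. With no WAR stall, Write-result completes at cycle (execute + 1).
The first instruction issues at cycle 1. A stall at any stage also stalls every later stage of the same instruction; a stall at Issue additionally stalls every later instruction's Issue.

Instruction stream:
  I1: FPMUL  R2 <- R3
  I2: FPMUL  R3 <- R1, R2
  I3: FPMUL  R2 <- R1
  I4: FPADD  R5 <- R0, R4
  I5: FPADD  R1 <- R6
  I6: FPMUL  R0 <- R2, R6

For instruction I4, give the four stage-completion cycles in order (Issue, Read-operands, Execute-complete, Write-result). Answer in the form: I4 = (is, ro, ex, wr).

cycle 1: I1 dispatched to FPMUL
cycle 2: I1 operands ready
cycle 7: I1 complete
cycle 8: R2←I1
cycle 9: I2 dispatched to FPMUL
cycle 10: I2 operands ready
cycle 15: I2 complete
cycle 16: R3←I2
cycle 17: I3 dispatched to FPMUL
cycle 18: I3 operands ready · I4 dispatched to FPADD
cycle 19: I4 operands ready
cycle 22: I4 complete
cycle 23: I3 complete · R5←I4
cycle 24: R2←I3 · I5 dispatched to FPADD
cycle 25: I5 operands ready · I6 dispatched to FPMUL
cycle 26: I6 operands ready
cycle 28: I5 complete
cycle 29: R1←I5
cycle 31: I6 complete
cycle 32: R0←I6

I4 = (18, 19, 22, 23)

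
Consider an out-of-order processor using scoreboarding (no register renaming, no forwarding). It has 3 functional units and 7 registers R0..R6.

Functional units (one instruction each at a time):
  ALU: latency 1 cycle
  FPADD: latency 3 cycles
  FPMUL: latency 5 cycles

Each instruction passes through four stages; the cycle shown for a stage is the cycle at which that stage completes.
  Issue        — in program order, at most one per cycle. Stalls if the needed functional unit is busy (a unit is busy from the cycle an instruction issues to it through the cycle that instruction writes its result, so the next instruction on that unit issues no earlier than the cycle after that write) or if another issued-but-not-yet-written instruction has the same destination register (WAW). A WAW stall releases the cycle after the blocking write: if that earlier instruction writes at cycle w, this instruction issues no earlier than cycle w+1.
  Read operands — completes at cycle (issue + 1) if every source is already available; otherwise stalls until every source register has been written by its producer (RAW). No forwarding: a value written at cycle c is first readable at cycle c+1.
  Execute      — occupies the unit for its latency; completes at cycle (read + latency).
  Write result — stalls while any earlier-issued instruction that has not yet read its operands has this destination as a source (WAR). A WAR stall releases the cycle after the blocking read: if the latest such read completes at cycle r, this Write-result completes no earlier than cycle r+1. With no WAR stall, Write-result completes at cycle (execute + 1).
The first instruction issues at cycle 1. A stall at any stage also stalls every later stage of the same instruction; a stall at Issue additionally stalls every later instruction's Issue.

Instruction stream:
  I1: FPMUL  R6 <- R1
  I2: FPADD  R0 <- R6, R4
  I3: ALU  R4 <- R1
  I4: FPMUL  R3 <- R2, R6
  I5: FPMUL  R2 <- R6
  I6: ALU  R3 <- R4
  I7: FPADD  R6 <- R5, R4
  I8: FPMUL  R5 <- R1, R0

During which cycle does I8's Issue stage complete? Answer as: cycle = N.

cycle = 25

c1: I1 issues→FPMUL
c2: I1 reads · I2 issues→FPADD
c3: I3 issues→ALU
c4: I3 reads
c5: I3 exec-done
c7: I1 exec-done
c8: I1 writes R6
c9: I2 reads · I4 issues→FPMUL
c10: I3 writes R4 · I4 reads
c12: I2 exec-done
c13: I2 writes R0
c15: I4 exec-done
c16: I4 writes R3
c17: I5 issues→FPMUL
c18: I5 reads · I6 issues→ALU
c19: I6 reads · I7 issues→FPADD
c20: I6 exec-done · I7 reads
c21: I6 writes R3
c23: I5 exec-done · I7 exec-done
c24: I5 writes R2 · I7 writes R6
c25: I8 issues→FPMUL
c26: I8 reads
c31: I8 exec-done
c32: I8 writes R5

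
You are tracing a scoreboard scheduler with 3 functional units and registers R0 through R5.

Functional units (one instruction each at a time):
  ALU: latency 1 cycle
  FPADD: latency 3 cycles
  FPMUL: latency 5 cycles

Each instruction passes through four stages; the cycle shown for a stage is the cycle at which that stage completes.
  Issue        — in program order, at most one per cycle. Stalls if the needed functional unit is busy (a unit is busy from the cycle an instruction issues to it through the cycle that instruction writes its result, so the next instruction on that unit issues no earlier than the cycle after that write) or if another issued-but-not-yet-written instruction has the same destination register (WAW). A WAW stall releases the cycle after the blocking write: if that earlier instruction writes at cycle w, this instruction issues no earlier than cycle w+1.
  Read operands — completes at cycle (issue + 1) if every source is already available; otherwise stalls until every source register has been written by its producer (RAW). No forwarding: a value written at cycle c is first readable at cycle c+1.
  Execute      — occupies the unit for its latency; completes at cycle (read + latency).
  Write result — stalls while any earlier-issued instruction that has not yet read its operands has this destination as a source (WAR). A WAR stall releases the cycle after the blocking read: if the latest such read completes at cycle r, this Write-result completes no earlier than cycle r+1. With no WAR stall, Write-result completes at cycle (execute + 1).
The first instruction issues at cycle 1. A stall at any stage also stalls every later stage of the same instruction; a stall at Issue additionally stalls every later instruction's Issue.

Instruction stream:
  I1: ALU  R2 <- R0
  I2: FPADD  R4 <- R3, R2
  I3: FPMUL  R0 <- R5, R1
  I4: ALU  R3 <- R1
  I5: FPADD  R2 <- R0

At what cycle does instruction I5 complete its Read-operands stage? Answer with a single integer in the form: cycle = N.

I1  is:1  ro:2  ex:3  wr:4
I2  is:2  ro:5  ex:8  wr:9  — RAW R2: wait I1 write@4
I3  is:3  ro:4  ex:9  wr:10
I4  is:5  ro:6  ex:7  wr:8  — struct: ALU busy until I1 writes@4
I5  is:10  ro:11  ex:14  wr:15  — struct: FPADD busy until I2 writes@9

cycle = 11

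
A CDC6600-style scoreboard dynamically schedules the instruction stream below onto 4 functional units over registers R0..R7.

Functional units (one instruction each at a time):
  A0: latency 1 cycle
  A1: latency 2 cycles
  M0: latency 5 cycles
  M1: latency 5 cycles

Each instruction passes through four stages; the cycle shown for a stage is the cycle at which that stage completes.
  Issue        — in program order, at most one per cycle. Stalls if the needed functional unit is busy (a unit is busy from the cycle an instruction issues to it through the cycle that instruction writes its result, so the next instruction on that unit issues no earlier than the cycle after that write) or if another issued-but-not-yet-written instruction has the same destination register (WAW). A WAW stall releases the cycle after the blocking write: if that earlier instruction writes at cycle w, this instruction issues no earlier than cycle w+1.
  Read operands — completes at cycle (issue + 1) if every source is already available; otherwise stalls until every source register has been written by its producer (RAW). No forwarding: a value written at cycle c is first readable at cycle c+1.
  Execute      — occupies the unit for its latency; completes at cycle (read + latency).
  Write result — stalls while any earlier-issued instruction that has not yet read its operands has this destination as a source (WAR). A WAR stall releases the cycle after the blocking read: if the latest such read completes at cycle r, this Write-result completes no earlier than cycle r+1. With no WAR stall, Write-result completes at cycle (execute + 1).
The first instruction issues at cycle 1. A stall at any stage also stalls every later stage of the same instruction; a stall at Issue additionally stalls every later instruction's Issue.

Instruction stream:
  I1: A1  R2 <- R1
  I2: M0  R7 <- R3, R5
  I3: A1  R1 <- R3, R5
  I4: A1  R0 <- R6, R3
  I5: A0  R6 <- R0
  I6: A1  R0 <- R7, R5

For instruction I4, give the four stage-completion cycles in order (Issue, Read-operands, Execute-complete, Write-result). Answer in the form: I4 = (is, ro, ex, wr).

t=1  I1 dispatched to A1
t=2  I1 operands ready; I2 dispatched to M0
t=3  I2 operands ready
t=4  I1 complete
t=5  R2←I1
t=6  I3 dispatched to A1
t=7  I3 operands ready
t=8  I2 complete
t=9  R7←I2; I3 complete
t=10  R1←I3
t=11  I4 dispatched to A1
t=12  I4 operands ready; I5 dispatched to A0
t=14  I4 complete
t=15  R0←I4
t=16  I5 operands ready; I6 dispatched to A1
t=17  I5 complete; I6 operands ready
t=18  R6←I5
t=19  I6 complete
t=20  R0←I6

I4 = (11, 12, 14, 15)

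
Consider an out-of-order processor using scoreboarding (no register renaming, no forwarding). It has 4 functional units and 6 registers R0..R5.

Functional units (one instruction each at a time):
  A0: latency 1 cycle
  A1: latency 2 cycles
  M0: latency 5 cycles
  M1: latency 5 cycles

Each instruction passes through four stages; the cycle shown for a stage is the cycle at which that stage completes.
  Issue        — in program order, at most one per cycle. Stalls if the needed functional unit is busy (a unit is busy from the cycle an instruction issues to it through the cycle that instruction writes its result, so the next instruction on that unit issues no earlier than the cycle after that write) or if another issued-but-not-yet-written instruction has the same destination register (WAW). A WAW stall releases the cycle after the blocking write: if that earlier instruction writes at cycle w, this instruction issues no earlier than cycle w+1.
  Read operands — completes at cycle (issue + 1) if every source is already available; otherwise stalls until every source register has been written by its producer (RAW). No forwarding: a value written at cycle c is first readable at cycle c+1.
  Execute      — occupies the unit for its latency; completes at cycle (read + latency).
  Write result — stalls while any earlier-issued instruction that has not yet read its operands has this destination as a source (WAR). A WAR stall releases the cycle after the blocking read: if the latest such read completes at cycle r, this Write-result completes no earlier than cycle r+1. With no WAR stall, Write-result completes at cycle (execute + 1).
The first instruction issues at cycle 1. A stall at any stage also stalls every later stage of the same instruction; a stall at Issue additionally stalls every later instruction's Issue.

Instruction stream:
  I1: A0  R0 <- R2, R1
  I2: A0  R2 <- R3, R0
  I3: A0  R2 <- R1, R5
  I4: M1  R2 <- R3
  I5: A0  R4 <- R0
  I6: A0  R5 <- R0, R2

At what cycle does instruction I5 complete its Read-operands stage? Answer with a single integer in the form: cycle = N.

cycle = 15

[1] I1→A0
[2] I1 RO
[3] I1 EX
[4] I1 WR R0
[5] I2→A0
[6] I2 RO
[7] I2 EX
[8] I2 WR R2
[9] I3→A0
[10] I3 RO
[11] I3 EX
[12] I3 WR R2
[13] I4→M1
[14] I4 RO | I5→A0
[15] I5 RO
[16] I5 EX
[17] I5 WR R4
[18] I6→A0
[19] I4 EX
[20] I4 WR R2
[21] I6 RO
[22] I6 EX
[23] I6 WR R5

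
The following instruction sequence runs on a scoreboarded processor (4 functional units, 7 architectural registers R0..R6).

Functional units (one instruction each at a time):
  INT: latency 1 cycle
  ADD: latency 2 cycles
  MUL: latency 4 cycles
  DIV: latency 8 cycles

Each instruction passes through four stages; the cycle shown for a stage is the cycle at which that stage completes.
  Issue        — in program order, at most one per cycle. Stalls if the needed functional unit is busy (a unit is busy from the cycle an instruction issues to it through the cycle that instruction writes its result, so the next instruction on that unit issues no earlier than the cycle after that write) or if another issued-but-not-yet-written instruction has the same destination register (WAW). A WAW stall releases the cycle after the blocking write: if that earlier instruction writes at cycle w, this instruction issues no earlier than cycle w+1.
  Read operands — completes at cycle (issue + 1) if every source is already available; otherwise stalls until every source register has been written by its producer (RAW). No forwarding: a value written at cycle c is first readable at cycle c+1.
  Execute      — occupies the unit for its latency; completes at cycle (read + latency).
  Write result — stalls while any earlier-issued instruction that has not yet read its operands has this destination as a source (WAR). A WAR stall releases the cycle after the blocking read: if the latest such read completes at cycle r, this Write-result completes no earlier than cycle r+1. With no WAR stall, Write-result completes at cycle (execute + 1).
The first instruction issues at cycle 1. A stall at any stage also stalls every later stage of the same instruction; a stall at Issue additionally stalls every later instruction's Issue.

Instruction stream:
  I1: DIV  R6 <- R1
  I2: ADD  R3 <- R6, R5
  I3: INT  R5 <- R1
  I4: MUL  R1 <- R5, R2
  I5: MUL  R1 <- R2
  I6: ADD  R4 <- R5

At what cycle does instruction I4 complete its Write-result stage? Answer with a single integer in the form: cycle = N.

cycle = 19

cycle 1: I1→DIV
cycle 2: I1 RO | I2→ADD
cycle 3: I3→INT
cycle 4: I3 RO | I4→MUL
cycle 5: I3 EX
cycle 10: I1 EX
cycle 11: I1 WR R6
cycle 12: I2 RO
cycle 13: I3 WR R5
cycle 14: I2 EX | I4 RO
cycle 15: I2 WR R3
cycle 18: I4 EX
cycle 19: I4 WR R1
cycle 20: I5→MUL
cycle 21: I5 RO | I6→ADD
cycle 22: I6 RO
cycle 24: I6 EX
cycle 25: I5 EX | I6 WR R4
cycle 26: I5 WR R1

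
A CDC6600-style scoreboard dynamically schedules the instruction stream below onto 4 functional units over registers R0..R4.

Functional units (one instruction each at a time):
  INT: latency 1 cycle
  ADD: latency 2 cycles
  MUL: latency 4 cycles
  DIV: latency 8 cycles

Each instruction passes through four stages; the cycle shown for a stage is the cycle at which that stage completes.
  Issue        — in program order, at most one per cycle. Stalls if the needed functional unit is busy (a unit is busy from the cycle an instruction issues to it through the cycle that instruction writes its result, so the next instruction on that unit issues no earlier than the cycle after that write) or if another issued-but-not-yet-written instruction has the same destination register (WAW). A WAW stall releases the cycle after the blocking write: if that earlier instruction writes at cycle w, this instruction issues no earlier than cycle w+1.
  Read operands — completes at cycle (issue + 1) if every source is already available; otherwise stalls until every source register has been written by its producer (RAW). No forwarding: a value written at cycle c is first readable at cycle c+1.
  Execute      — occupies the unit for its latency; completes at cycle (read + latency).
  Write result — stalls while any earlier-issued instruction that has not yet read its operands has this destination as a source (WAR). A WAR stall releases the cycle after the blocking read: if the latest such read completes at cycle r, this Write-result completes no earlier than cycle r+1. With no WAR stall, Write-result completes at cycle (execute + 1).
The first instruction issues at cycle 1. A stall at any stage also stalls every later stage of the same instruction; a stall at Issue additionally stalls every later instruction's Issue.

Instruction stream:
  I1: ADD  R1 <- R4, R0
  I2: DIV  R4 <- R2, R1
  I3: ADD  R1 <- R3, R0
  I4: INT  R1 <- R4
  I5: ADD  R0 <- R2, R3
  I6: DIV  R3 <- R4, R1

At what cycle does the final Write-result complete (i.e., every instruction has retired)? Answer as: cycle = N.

  I1 | 1 | 2 | 4 | 5
  I2 | 2 | 6 | 14 | 15   RAW R1: wait I1 write@5
  I3 | 6 | 7 | 9 | 10   struct: ADD busy until I1 writes@5
  I4 | 11 | 16 | 17 | 18   WAW R1: wait I3 write@10 · RAW R4: wait I2 write@15
  I5 | 12 | 13 | 15 | 16
  I6 | 16 | 19 | 27 | 28   struct: DIV busy until I2 writes@15 · RAW R1: wait I4 write@18

cycle = 28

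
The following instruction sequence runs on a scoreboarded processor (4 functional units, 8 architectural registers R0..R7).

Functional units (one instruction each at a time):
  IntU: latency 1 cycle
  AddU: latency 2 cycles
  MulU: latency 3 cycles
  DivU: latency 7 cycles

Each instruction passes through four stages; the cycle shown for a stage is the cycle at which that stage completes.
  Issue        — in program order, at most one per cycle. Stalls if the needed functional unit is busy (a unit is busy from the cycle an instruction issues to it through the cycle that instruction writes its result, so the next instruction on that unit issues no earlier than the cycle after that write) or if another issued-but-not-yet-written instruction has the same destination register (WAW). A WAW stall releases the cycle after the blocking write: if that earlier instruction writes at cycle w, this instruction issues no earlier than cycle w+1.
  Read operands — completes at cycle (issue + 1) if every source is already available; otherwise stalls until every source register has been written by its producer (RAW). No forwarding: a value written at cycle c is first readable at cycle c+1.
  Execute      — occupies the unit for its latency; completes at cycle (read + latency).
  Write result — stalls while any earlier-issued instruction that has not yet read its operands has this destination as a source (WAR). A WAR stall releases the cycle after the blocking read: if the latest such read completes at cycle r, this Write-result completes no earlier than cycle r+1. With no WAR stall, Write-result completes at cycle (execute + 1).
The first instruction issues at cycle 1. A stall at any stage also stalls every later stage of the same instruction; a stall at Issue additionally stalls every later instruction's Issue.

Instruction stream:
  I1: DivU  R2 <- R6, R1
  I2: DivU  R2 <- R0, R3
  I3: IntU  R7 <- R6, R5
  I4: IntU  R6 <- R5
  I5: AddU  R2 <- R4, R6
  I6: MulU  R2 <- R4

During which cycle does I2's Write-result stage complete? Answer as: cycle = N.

I1: IS=1 RO=2 EX=9 WR=10
I2: IS=11 RO=12 EX=19 WR=20  [struct: DivU busy until I1 writes@10]
I3: IS=12 RO=13 EX=14 WR=15
I4: IS=16 RO=17 EX=18 WR=19  [struct: IntU busy until I3 writes@15]
I5: IS=21 RO=22 EX=24 WR=25  [WAW R2: wait I2 write@20]
I6: IS=26 RO=27 EX=30 WR=31  [WAW R2: wait I5 write@25]

cycle = 20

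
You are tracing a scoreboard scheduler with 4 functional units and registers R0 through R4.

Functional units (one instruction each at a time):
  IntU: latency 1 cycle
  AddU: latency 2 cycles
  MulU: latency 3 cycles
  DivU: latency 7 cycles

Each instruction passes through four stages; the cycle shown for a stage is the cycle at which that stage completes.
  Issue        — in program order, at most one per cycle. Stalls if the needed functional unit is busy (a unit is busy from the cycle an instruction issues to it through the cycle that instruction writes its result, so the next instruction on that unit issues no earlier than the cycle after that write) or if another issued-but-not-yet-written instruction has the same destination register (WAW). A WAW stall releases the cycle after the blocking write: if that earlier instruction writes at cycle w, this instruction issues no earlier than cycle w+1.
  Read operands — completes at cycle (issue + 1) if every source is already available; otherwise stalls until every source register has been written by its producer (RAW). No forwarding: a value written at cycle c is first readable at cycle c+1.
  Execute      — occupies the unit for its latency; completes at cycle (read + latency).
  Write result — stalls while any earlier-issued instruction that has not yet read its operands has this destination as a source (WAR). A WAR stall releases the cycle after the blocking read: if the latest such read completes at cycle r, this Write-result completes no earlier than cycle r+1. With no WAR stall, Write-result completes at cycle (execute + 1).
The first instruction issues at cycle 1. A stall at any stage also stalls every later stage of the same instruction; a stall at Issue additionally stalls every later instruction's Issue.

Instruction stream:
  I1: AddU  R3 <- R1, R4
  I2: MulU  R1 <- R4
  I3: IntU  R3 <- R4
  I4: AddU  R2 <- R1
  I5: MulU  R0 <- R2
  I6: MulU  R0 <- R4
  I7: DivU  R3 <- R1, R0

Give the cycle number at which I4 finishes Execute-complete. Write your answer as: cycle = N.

cycle = 10

cycle 1: issue I1 (AddU)
cycle 2: I1 read-ops · issue I2 (MulU)
cycle 3: I2 read-ops
cycle 4: I1 finished on AddU
cycle 5: I1→R3
cycle 6: I2 finished on MulU · issue I3 (IntU)
cycle 7: I2→R1 · I3 read-ops · issue I4 (AddU)
cycle 8: I3 finished on IntU · I4 read-ops · issue I5 (MulU)
cycle 9: I3→R3
cycle 10: I4 finished on AddU
cycle 11: I4→R2
cycle 12: I5 read-ops
cycle 15: I5 finished on MulU
cycle 16: I5→R0
cycle 17: issue I6 (MulU)
cycle 18: I6 read-ops · issue I7 (DivU)
cycle 21: I6 finished on MulU
cycle 22: I6→R0
cycle 23: I7 read-ops
cycle 30: I7 finished on DivU
cycle 31: I7→R3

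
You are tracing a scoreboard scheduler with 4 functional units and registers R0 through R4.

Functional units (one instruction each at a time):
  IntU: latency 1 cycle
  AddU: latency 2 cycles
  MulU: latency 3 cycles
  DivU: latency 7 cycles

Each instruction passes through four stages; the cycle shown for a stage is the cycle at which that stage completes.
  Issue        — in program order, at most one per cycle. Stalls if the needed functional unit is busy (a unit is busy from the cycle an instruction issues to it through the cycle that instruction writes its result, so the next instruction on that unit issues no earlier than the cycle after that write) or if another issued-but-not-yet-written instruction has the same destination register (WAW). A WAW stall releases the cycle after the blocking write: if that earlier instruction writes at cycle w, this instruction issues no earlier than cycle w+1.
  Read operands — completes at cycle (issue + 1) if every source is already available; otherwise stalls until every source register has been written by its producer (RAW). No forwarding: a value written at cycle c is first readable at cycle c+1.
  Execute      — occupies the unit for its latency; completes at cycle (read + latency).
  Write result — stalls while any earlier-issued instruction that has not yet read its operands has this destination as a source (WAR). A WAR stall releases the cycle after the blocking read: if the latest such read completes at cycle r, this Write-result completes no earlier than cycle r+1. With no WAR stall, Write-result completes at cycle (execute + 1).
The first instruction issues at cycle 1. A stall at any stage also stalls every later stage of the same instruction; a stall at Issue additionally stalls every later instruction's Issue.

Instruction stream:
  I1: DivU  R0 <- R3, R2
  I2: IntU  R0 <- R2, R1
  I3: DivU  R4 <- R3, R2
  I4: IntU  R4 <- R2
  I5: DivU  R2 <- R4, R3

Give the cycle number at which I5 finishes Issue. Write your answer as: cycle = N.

[I1] 1/2/9/10
[I2] 11/12/13/14  (WAW R0: wait I1 write@10)
[I3] 12/13/20/21
[I4] 22/23/24/25  (WAW R4: wait I3 write@21)
[I5] 23/26/33/34  (RAW R4: wait I4 write@25)

cycle = 23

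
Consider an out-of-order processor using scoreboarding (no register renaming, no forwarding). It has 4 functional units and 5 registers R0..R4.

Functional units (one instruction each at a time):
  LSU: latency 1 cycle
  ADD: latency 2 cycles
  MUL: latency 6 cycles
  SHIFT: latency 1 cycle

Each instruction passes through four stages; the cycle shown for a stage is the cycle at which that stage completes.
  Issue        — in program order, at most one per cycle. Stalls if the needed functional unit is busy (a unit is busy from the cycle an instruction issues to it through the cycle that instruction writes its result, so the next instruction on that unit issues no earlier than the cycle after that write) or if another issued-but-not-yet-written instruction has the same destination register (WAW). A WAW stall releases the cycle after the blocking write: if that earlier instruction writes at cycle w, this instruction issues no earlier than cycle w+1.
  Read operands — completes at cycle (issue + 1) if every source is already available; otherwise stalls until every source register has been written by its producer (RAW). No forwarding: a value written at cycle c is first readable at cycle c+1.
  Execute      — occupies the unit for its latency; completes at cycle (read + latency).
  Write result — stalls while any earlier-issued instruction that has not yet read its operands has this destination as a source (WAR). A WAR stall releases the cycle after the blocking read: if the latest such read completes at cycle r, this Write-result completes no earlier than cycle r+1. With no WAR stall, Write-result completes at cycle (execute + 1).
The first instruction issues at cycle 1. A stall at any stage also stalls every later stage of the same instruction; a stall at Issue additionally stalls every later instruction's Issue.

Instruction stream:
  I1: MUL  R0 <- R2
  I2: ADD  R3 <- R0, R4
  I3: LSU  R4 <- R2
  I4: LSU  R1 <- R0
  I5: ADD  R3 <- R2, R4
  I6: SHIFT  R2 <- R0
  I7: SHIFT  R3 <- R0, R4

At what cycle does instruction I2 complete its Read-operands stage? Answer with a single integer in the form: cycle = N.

cycle = 10

I1  is:1  ro:2  ex:8  wr:9
I2  is:2  ro:10  ex:12  wr:13  — RAW R0: wait I1 write@9
I3  is:3  ro:4  ex:5  wr:11  — WAR R4: wait I2 read@10
I4  is:12  ro:13  ex:14  wr:15  — struct: LSU busy until I3 writes@11
I5  is:14  ro:15  ex:17  wr:18  — struct: ADD busy until I2 writes@13
I6  is:15  ro:16  ex:17  wr:18
I7  is:19  ro:20  ex:21  wr:22  — struct: SHIFT busy until I6 writes@18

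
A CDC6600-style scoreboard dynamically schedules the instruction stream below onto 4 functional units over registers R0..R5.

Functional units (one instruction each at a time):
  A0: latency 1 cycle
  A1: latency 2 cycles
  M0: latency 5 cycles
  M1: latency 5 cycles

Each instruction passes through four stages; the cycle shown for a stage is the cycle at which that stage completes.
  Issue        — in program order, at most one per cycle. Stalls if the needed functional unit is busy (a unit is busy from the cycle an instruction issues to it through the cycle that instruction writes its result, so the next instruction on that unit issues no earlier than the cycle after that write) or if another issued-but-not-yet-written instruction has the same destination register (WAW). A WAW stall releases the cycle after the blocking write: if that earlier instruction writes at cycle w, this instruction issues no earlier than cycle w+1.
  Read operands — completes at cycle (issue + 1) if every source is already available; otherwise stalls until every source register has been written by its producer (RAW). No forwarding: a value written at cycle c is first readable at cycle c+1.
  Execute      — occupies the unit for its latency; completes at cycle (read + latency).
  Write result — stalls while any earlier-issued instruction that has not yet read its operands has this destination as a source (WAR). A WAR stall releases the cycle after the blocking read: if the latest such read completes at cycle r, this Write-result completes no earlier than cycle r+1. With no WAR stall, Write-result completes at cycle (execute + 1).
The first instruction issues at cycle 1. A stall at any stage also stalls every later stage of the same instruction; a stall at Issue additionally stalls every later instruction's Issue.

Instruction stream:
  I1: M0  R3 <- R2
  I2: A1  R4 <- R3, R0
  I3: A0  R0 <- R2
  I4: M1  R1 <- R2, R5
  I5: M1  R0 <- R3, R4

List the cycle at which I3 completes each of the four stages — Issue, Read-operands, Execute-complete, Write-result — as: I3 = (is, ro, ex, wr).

I3 = (3, 4, 5, 10)

c1: issue I1 (M0)
c2: I1 read-ops · issue I2 (A1)
c3: issue I3 (A0)
c4: I3 read-ops · issue I4 (M1)
c5: I3 finished on A0 · I4 read-ops
c7: I1 finished on M0
c8: I1→R3
c9: I2 read-ops
c10: I3→R0 · I4 finished on M1
c11: I2 finished on A1 · I4→R1
c12: I2→R4 · issue I5 (M1)
c13: I5 read-ops
c18: I5 finished on M1
c19: I5→R0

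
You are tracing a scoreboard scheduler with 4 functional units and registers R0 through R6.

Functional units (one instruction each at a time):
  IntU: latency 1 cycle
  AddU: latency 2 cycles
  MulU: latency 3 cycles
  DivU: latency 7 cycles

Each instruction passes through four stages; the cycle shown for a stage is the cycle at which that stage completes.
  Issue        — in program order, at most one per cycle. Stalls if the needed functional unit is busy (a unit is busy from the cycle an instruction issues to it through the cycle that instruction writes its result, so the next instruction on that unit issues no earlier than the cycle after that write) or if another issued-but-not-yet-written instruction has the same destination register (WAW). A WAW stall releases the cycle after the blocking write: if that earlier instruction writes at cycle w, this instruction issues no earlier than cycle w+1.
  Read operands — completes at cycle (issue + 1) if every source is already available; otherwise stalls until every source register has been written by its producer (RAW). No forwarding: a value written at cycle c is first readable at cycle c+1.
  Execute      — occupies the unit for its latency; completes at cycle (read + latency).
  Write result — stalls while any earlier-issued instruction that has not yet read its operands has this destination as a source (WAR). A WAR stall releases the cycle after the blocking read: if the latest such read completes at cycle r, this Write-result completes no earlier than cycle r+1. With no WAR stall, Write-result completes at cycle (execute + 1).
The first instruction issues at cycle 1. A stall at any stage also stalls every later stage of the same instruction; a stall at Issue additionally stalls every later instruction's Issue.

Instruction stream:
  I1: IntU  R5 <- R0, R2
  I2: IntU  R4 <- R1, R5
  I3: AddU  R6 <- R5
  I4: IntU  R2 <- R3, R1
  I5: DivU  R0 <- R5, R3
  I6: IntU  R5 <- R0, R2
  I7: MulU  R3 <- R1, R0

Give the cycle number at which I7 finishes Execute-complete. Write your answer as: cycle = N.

I1 -> (1, 2, 3, 4)
I2 -> (5, 6, 7, 8)  // struct: IntU busy until I1 writes@4
I3 -> (6, 7, 9, 10)
I4 -> (9, 10, 11, 12)  // struct: IntU busy until I2 writes@8
I5 -> (10, 11, 18, 19)
I6 -> (13, 20, 21, 22)  // struct: IntU busy until I4 writes@12, RAW R0: wait I5 write@19
I7 -> (14, 20, 23, 24)  // RAW R0: wait I5 write@19

cycle = 23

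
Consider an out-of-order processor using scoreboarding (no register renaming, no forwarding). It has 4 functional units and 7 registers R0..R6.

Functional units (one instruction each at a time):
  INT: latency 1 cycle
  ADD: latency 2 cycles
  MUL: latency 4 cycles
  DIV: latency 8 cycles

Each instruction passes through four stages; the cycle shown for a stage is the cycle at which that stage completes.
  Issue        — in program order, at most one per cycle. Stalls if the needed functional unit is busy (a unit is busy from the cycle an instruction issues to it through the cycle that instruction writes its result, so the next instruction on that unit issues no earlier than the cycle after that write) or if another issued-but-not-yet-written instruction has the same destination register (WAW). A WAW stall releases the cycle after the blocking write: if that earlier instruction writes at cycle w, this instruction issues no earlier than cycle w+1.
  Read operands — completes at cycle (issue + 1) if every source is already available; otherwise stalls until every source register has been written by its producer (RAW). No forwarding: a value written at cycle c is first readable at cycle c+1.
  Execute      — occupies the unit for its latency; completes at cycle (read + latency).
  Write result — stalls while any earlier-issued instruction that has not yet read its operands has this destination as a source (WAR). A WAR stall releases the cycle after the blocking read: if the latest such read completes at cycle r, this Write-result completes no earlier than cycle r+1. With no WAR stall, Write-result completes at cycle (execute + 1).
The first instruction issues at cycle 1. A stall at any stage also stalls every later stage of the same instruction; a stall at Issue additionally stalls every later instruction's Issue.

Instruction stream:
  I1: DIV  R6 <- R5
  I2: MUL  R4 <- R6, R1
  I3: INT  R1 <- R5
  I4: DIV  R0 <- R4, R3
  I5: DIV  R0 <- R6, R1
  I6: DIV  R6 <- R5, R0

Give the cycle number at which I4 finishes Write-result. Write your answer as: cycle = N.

cycle = 27

t=1  I1→DIV
t=2  I1 RO | I2→MUL
t=3  I3→INT
t=4  I3 RO
t=5  I3 EX
t=10  I1 EX
t=11  I1 WR R6
t=12  I2 RO | I4→DIV
t=13  I3 WR R1
t=16  I2 EX
t=17  I2 WR R4
t=18  I4 RO
t=26  I4 EX
t=27  I4 WR R0
t=28  I5→DIV
t=29  I5 RO
t=37  I5 EX
t=38  I5 WR R0
t=39  I6→DIV
t=40  I6 RO
t=48  I6 EX
t=49  I6 WR R6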